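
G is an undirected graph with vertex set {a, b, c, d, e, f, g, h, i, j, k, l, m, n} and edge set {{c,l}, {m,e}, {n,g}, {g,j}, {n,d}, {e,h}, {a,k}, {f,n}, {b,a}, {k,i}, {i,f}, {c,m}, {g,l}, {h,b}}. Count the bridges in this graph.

2

The edges on the cycle c-m-e-h-b-a-k-i-f-n-g-l-c are not bridges since each lies on that cycle.
But removing g - j disconnects g from j; removing n - d disconnects n from d — these are bridges.
That makes 2 bridges.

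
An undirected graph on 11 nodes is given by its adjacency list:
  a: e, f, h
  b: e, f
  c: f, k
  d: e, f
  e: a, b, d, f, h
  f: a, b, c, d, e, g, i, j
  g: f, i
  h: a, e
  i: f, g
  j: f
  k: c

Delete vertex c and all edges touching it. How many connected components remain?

2

With c gone, the remaining components are: {k}; {a, b, d, e, f, g, h, i, j}.
That is 2 components.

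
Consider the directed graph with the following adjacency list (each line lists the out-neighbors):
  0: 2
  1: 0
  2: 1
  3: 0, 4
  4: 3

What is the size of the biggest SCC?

3

{0, 1, 2} are all mutually reachable — one SCC of size 3.
{3, 4} are all mutually reachable — one SCC of size 2.
The largest has 3 vertices.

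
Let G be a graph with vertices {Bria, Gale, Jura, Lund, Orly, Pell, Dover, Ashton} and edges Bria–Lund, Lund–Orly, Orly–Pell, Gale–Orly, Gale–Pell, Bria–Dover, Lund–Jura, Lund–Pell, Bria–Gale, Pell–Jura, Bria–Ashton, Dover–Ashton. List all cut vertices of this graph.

Removing Bria increases the component count from 1 to 2, so Bria is a cut vertex.
By contrast removing Orly leaves 1 component; it is not a cut vertex. No other vertex is a cut vertex either.

Bria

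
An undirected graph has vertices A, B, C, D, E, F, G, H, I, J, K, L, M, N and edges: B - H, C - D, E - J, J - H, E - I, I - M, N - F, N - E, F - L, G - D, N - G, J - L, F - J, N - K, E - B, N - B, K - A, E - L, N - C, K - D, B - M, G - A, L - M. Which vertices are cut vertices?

N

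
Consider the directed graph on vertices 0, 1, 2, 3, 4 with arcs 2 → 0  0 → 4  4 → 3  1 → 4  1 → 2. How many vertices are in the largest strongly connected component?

1

{0} is an SCC by itself.
{4} is an SCC by itself.
{1} is an SCC by itself.
{2} is an SCC by itself.
{3} is an SCC by itself.
The largest has 1 vertex.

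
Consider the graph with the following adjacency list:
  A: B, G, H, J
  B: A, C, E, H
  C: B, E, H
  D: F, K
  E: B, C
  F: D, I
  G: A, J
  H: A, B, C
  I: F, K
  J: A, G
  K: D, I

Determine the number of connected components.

Starting from D we can reach D, F, I, K. That is one component of size 4.
Starting from A we can reach A, B, C, E, G, H, J. That is one component of size 7.
Total: 2 components.

2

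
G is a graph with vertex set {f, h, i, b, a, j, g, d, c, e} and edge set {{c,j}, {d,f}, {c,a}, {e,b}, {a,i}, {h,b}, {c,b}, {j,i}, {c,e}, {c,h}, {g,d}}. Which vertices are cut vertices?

Removing c increases the component count from 2 to 3, so c is a cut vertex.
Removing d increases the component count from 2 to 3, so d is a cut vertex.
By contrast removing f leaves 2 components; it is not a cut vertex. No other vertex is a cut vertex either.

c, d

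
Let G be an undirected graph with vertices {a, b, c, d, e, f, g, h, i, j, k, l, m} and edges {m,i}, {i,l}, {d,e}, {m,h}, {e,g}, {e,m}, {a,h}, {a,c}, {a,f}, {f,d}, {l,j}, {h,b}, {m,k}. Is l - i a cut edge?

Removing l - i leaves no path between l and i: the component count goes from 1 to 2. So it is a bridge.

Yes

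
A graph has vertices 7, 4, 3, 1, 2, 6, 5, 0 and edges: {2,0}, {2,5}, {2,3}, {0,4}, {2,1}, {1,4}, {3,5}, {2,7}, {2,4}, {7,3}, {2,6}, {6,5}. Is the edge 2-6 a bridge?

No

After removing 2-6, the path 2-5-6 still connects them, so the edge is not a bridge.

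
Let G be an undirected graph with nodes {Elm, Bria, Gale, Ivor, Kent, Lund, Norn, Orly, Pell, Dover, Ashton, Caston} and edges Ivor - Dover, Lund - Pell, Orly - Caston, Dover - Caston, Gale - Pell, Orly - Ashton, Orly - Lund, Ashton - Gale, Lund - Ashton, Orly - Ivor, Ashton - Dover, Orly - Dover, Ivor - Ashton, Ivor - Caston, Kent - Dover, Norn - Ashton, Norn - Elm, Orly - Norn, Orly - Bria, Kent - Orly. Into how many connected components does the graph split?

1

Starting from Elm we can reach Elm, Bria, Gale, Ivor, Kent, Lund, Norn, Orly, Pell, Dover, Ashton, Caston. That is one component of size 12.
Total: 1 component.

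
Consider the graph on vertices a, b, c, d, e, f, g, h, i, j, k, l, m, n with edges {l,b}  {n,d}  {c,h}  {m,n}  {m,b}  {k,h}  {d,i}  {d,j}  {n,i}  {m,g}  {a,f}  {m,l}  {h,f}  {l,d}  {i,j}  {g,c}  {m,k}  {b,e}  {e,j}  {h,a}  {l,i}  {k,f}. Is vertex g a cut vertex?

Deleting g leaves 1 component (was 1) (its neighbors c, m remain connected to each other), so g is not a cut vertex.

No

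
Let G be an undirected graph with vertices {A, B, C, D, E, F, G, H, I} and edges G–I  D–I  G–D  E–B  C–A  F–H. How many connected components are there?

4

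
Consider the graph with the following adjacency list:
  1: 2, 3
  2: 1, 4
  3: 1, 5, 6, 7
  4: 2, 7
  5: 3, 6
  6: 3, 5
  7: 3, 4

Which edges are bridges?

The edges on the cycle 3-5-6-3 are not bridges since each lies on that cycle.
Every edge lies on some cycle, so there are no bridges.

none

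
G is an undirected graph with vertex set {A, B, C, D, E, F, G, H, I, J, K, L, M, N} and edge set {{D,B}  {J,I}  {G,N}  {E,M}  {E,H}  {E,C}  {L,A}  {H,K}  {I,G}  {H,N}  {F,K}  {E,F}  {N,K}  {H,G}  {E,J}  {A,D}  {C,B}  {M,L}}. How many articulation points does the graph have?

Removing E increases the component count from 1 to 2, so E is a cut vertex.
By contrast removing K leaves 1 component; it is not a cut vertex. No other vertex is a cut vertex either.

1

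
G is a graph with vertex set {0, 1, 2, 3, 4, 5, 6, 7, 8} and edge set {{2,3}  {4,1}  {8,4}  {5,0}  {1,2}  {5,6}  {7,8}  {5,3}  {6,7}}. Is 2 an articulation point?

Deleting 2 leaves 1 component (was 1) (its neighbors 1, 3 remain connected to each other), so 2 is not a cut vertex.

No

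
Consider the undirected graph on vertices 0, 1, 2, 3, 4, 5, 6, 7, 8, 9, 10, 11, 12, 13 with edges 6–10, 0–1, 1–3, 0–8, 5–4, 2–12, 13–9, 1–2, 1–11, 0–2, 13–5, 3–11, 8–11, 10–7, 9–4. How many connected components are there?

Starting from 6 we can reach 6, 7, 10. That is one component of size 3.
Starting from 4 we can reach 4, 5, 9, 13. That is one component of size 4.
Starting from 0 we can reach 0, 1, 2, 3, 8, 11, 12. That is one component of size 7.
Total: 3 components.

3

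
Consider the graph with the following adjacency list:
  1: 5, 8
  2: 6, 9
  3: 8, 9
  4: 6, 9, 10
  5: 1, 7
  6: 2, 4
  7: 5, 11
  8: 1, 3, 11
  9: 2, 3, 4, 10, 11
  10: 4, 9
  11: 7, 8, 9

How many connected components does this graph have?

1

Starting from 1 we can reach 1, 2, 3, 4, 5, 6, 7, 8, 9, 10, 11. That is one component of size 11.
Total: 1 component.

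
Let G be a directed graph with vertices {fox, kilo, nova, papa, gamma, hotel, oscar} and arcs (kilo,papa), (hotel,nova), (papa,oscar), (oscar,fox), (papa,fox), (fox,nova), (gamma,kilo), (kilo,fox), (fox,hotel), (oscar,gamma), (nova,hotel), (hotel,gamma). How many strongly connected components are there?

{fox, kilo, nova, papa, gamma, hotel, oscar} are all mutually reachable — one SCC of size 7.
That gives 1 strongly connected component.

1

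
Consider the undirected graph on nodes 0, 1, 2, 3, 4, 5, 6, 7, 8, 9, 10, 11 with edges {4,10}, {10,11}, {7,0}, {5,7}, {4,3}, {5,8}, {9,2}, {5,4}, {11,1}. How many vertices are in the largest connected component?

9

6 is isolated — a component by itself.
Starting from 2 we can reach 2, 9. That is one component of size 2.
Starting from 0 we can reach 0, 1, 3, 4, 5, 7, 8, 10, 11. That is one component of size 9.
The largest has 9 vertices.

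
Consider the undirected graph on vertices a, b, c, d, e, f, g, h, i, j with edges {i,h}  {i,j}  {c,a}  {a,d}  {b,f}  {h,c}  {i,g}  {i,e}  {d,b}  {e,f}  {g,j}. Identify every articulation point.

i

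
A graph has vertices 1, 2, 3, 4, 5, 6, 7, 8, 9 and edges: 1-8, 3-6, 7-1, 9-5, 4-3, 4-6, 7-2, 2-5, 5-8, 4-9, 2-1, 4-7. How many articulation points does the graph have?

Removing 4 increases the component count from 1 to 2, so 4 is a cut vertex.
By contrast removing 7 leaves 1 component; it is not a cut vertex. No other vertex is a cut vertex either.

1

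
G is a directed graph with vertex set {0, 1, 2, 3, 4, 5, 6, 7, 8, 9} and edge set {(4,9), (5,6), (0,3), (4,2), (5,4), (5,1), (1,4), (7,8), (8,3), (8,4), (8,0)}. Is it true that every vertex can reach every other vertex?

There is no directed path from 1 to 6, so the graph is not strongly connected.

No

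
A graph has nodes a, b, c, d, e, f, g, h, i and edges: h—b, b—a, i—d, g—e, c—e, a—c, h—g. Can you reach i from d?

Yes

From d we can reach d, i, which includes i.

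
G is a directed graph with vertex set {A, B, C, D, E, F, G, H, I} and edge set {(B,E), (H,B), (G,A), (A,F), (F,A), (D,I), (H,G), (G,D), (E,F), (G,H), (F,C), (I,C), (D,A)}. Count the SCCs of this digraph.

7

{G, H} are all mutually reachable — one SCC of size 2.
{A, F} are all mutually reachable — one SCC of size 2.
{B} is an SCC by itself.
{D} is an SCC by itself.
{I} is an SCC by itself.
(and 2 more singleton SCCs)
That gives 7 strongly connected components.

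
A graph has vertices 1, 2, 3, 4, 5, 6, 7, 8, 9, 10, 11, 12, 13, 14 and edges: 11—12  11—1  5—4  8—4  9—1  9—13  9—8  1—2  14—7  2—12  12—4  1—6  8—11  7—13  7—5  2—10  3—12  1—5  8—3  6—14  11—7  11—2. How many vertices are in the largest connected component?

Starting from 1 we can reach 1, 2, 3, 4, 5, 6, 7, 8, 9, 10, 11, 12, 13, 14. That is one component of size 14.
The largest has 14 vertices.

14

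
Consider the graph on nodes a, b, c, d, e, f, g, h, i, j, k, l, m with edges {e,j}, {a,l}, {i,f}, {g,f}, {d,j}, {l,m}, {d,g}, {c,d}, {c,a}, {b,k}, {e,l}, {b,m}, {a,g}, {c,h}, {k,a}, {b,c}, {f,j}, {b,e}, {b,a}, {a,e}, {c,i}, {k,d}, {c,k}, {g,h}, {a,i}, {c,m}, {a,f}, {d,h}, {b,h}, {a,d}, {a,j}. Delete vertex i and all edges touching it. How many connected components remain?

1

With i gone, the remaining components are: {a, b, c, d, e, f, g, h, j, k, l, m}.
That is 1 component.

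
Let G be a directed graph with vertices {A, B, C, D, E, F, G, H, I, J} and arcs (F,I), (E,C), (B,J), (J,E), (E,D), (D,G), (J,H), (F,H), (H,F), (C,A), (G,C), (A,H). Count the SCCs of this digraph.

{F, H} are all mutually reachable — one SCC of size 2.
{E} is an SCC by itself.
{B} is an SCC by itself.
{A} is an SCC by itself.
{J} is an SCC by itself.
(and 4 more singleton SCCs)
That gives 9 strongly connected components.

9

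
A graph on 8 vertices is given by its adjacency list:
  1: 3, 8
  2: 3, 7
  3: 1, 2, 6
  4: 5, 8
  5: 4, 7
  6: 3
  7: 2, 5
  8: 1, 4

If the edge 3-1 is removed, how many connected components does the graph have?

1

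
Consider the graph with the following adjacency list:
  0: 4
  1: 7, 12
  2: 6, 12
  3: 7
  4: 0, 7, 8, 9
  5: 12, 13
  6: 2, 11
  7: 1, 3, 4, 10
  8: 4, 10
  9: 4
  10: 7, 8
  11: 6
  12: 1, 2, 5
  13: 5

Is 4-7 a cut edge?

No

After removing 4-7, the path 4-8-10-7 still connects them, so the edge is not a bridge.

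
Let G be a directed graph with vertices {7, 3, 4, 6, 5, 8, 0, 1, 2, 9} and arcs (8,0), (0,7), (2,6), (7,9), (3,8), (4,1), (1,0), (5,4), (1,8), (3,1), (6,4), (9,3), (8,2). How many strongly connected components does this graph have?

2

{0, 1, 2, 3, 4, 6, 7, 8, 9} are all mutually reachable — one SCC of size 9.
{5} is an SCC by itself.
That gives 2 strongly connected components.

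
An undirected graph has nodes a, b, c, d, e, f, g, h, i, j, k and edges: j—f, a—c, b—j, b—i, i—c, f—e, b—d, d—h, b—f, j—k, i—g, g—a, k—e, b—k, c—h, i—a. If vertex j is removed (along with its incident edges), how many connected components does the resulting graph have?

With j gone, the remaining components are: {a, b, c, d, e, f, g, h, i, k}.
That is 1 component.

1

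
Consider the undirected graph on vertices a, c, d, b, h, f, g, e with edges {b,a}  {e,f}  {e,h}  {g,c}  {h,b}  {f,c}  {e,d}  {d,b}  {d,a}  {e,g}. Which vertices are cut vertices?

Removing e increases the component count from 1 to 2, so e is a cut vertex.
By contrast removing c leaves 1 component; it is not a cut vertex. No other vertex is a cut vertex either.

e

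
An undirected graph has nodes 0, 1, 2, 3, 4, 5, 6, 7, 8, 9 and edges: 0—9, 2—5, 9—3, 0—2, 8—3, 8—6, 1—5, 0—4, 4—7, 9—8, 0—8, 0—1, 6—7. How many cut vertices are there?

Removing 0 increases the component count from 1 to 2, so 0 is a cut vertex.
By contrast removing 1 leaves 1 component; it is not a cut vertex. No other vertex is a cut vertex either.

1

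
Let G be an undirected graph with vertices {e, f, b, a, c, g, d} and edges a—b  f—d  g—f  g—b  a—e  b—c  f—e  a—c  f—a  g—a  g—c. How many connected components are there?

1

Starting from a we can reach a, b, c, d, e, f, g. That is one component of size 7.
Total: 1 component.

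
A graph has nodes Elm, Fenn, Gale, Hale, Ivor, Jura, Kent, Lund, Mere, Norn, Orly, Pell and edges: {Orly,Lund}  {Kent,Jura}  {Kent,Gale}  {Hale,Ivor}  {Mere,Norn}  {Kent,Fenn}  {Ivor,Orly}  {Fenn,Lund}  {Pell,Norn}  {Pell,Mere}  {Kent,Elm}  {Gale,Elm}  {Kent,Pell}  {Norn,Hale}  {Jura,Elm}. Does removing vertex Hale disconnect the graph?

No

Deleting Hale leaves 1 component (was 1) (its neighbors Ivor, Norn remain connected to each other), so Hale is not a cut vertex.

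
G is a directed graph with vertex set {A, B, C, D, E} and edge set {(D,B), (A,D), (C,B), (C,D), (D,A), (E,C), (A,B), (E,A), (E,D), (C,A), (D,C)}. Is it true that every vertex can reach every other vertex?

There is no directed path from B to E, so the graph is not strongly connected.

No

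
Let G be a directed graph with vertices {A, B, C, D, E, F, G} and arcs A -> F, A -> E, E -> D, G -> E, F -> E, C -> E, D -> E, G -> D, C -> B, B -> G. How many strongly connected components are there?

{D, E} are all mutually reachable — one SCC of size 2.
{C} is an SCC by itself.
{A} is an SCC by itself.
{B} is an SCC by itself.
{F} is an SCC by itself.
(and 1 more singleton SCC)
That gives 6 strongly connected components.

6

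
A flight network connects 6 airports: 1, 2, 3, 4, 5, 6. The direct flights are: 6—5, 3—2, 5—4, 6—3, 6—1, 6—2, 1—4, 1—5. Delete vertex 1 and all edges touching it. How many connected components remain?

1

With 1 gone, the remaining components are: {2, 3, 4, 5, 6}.
That is 1 component.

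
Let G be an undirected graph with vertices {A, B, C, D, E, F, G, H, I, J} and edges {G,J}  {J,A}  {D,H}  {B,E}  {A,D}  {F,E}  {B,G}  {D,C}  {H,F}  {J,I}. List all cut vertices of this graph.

D, J

Removing D increases the component count from 1 to 2, so D is a cut vertex.
Removing J increases the component count from 1 to 2, so J is a cut vertex.
By contrast removing H leaves 1 component; it is not a cut vertex. No other vertex is a cut vertex either.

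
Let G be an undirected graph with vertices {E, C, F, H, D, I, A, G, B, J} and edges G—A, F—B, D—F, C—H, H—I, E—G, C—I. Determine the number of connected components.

J is isolated — a component by itself.
Starting from A we can reach A, E, G. That is one component of size 3.
Starting from B we can reach B, D, F. That is one component of size 3.
Starting from C we can reach C, H, I. That is one component of size 3.
Total: 4 components.

4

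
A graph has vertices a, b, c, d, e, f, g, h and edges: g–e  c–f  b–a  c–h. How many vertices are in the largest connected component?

d is isolated — a component by itself.
Starting from e we can reach e, g. That is one component of size 2.
Starting from a we can reach a, b. That is one component of size 2.
Starting from c we can reach c, f, h. That is one component of size 3.
The largest has 3 vertices.

3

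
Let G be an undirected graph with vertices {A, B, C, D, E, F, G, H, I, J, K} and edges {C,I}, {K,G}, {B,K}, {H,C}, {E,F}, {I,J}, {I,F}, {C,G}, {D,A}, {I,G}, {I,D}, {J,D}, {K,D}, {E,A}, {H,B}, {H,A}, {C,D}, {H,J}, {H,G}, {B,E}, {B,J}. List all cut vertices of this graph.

none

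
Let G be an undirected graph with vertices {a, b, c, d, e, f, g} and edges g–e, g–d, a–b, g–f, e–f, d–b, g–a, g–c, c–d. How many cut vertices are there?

Removing g increases the component count from 1 to 2, so g is a cut vertex.
By contrast removing b leaves 1 component; it is not a cut vertex. No other vertex is a cut vertex either.

1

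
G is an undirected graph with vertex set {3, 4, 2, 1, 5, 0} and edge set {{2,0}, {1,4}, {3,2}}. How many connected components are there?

3

5 is isolated — a component by itself.
Starting from 1 we can reach 1, 4. That is one component of size 2.
Starting from 0 we can reach 0, 2, 3. That is one component of size 3.
Total: 3 components.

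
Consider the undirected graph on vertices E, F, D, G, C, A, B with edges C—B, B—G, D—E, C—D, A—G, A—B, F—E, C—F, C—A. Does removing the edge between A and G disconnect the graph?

No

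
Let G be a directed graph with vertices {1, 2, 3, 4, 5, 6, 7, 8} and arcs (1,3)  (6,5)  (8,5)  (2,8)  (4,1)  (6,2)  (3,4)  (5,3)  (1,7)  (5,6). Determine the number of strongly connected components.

{2, 5, 6, 8} are all mutually reachable — one SCC of size 4.
{1, 3, 4} are all mutually reachable — one SCC of size 3.
{7} is an SCC by itself.
That gives 3 strongly connected components.

3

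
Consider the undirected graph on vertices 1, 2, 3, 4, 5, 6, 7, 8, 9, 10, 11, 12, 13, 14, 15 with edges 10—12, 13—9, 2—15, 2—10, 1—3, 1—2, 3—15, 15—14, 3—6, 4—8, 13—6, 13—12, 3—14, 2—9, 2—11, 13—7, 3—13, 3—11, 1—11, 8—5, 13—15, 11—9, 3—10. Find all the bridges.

13-7, 4-8, 5-8

The edges on the cycle 3-13-15-3 are not bridges since each lies on that cycle.
But removing 8—5 disconnects 8 from 5; removing 7—13 disconnects 7 from 13; removing 4—8 disconnects 4 from 8 — these are bridges.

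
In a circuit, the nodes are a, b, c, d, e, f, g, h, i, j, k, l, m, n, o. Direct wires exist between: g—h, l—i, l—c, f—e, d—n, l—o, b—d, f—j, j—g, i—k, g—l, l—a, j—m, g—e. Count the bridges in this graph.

The edges on the cycle f-j-g-e-f are not bridges since each lies on that cycle.
But removing c—l disconnects c from l; removing l—i disconnects l from i; removing d—n disconnects d from n; removing g—l disconnects g from l — these are bridges.
In total 10 edges are bridges.

10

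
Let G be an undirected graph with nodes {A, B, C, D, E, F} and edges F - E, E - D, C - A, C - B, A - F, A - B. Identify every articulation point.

Removing A increases the component count from 1 to 2, so A is a cut vertex.
Removing E increases the component count from 1 to 2, so E is a cut vertex.
Removing F increases the component count from 1 to 2, so F is a cut vertex.
By contrast removing B leaves 1 component; it is not a cut vertex. No other vertex is a cut vertex either.

A, E, F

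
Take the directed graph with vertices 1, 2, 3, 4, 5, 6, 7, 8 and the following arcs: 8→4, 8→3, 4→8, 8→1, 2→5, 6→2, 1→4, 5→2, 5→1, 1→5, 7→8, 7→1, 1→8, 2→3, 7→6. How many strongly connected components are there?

4

{1, 2, 4, 5, 8} are all mutually reachable — one SCC of size 5.
{6} is an SCC by itself.
{3} is an SCC by itself.
{7} is an SCC by itself.
That gives 4 strongly connected components.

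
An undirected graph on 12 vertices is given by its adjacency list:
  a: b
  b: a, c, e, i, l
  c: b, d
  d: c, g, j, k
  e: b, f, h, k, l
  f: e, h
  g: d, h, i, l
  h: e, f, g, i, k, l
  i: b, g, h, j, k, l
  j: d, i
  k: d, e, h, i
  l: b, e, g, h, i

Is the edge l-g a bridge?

After removing l-g, the path l-h-g still connects them, so the edge is not a bridge.

No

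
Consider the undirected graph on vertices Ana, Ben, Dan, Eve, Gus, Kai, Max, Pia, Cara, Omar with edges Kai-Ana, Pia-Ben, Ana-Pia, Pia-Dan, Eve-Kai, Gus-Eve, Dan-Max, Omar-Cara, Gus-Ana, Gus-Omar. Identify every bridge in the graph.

The edges on the cycle Gus-Eve-Kai-Ana-Gus are not bridges since each lies on that cycle.
But removing Ana-Pia disconnects Ana from Pia; removing Gus-Omar disconnects Gus from Omar; removing Pia-Dan disconnects Pia from Dan; removing Cara-Omar disconnects Cara from Omar — these are bridges.
In total 6 edges are bridges.

Ana-Pia, Ben-Pia, Cara-Omar, Dan-Max, Dan-Pia, Gus-Omar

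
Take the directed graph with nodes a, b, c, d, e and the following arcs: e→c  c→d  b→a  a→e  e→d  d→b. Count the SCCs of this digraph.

{a, b, c, d, e} are all mutually reachable — one SCC of size 5.
That gives 1 strongly connected component.

1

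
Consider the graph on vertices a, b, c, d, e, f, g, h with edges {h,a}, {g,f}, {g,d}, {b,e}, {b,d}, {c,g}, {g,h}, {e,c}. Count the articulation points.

Removing g increases the component count from 1 to 3, so g is a cut vertex.
Removing h increases the component count from 1 to 2, so h is a cut vertex.
By contrast removing a leaves 1 component; it is not a cut vertex. No other vertex is a cut vertex either.

2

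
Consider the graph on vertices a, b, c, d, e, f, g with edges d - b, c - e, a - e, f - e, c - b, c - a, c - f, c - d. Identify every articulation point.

Removing c increases the component count from 2 to 3, so c is a cut vertex.
By contrast removing a leaves 2 components; it is not a cut vertex. No other vertex is a cut vertex either.

c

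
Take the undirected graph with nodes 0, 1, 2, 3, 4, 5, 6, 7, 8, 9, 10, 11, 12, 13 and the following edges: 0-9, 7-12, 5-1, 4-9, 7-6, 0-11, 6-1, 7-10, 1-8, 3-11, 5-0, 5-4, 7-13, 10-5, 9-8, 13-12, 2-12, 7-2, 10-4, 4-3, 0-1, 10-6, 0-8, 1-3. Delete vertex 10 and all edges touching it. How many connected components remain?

With 10 gone, the remaining components are: {0, 1, 2, 3, 4, 5, 6, 7, 8, 9, 11, 12, 13}.
That is 1 component.

1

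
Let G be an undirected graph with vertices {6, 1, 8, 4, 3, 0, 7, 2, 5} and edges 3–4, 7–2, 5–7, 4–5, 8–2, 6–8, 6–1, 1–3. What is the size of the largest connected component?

8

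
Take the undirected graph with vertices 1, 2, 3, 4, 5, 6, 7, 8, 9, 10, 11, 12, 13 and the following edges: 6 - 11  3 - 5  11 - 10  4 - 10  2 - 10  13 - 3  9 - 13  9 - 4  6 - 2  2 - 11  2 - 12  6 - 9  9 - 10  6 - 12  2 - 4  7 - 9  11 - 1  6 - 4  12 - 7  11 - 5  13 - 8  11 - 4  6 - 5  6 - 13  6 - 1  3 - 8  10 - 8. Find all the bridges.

none

The edges on the cycle 2-11-4-2 are not bridges since each lies on that cycle.
Every edge lies on some cycle, so there are no bridges.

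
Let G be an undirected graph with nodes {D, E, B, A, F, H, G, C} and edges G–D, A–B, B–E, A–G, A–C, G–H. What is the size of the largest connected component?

7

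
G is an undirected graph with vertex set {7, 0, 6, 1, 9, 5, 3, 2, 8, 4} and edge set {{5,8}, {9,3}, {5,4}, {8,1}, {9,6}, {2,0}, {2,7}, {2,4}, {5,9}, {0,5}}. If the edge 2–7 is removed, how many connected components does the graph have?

2

Before removal there is 1 component.
2–7 is a bridge — removing it separates 2's side from 7's side.
After removal: 2 components.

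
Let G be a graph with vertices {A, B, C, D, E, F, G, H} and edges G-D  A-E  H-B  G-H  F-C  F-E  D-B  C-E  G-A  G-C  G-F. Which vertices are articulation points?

Removing G increases the component count from 1 to 2, so G is a cut vertex.
By contrast removing E leaves 1 component; it is not a cut vertex. No other vertex is a cut vertex either.

G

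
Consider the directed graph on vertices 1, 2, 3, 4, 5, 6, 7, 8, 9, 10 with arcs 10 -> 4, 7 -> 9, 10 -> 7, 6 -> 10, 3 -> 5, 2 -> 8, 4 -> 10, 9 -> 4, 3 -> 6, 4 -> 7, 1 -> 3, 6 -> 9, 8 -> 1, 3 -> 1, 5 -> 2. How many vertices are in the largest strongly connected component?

{1, 2, 3, 5, 8} are all mutually reachable — one SCC of size 5.
{4, 7, 9, 10} are all mutually reachable — one SCC of size 4.
{6} is an SCC by itself.
The largest has 5 vertices.

5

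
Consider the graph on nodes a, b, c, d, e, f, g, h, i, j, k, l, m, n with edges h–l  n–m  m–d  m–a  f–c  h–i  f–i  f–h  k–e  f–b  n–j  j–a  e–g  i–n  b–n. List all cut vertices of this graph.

Removing e increases the component count from 2 to 3, so e is a cut vertex.
Removing f increases the component count from 2 to 3, so f is a cut vertex.
Removing h increases the component count from 2 to 3, so h is a cut vertex.
Likewise m, n are cut vertices.
By contrast removing g leaves 2 components; it is not a cut vertex. No other vertex is a cut vertex either.

e, f, h, m, n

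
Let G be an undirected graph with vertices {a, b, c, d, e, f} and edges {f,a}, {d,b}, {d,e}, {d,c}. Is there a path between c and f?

No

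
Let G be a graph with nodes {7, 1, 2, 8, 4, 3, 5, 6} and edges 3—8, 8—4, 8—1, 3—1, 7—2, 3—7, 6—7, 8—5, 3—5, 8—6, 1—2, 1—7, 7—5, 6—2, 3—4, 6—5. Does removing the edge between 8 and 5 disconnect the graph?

After removing 8—5, the path 8-3-5 still connects them, so the edge is not a bridge.

No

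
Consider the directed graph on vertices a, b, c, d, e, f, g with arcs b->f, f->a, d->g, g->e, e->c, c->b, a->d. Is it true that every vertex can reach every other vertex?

Yes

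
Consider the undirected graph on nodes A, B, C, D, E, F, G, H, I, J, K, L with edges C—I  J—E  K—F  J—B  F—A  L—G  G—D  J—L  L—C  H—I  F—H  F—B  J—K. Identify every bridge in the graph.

A-F, D-G, E-J, G-L

The edges on the cycle J-L-C-I-H-F-K-J are not bridges since each lies on that cycle.
But removing F—A disconnects F from A; removing L—G disconnects L from G; removing J—E disconnects J from E; removing D—G disconnects D from G — these are bridges.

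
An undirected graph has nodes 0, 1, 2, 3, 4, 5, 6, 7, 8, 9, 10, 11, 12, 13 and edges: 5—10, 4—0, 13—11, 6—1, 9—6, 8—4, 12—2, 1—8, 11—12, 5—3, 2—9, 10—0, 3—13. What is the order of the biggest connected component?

13

7 is isolated — a component by itself.
Starting from 0 we can reach 0, 1, 2, 3, 4, 5, 6, 8, 9, 10, 11, 12, 13. That is one component of size 13.
The largest has 13 vertices.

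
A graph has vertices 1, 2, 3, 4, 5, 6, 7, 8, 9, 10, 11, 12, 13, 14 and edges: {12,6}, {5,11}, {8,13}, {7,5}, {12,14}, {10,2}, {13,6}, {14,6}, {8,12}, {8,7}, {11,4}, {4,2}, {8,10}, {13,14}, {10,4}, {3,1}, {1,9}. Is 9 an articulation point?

Deleting 9 leaves 2 components (was 2), so 9 is not a cut vertex.

No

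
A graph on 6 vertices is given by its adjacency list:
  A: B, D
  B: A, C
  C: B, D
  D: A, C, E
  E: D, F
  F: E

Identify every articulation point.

D, E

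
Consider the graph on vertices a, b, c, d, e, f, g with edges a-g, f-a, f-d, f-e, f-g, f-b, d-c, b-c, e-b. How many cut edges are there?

0

The edges on the cycle f-a-g-f are not bridges since each lies on that cycle.
Every edge lies on some cycle, so there are no bridges.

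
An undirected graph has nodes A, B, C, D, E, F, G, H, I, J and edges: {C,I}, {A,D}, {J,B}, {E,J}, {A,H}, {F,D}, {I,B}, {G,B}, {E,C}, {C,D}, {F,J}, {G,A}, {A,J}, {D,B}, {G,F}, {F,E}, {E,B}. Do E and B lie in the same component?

Yes

From E we can reach A, B, C, D, E, F, G, H, I, J, which includes B.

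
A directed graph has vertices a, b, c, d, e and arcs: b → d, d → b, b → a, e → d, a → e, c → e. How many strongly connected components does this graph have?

{a, b, d, e} are all mutually reachable — one SCC of size 4.
{c} is an SCC by itself.
That gives 2 strongly connected components.

2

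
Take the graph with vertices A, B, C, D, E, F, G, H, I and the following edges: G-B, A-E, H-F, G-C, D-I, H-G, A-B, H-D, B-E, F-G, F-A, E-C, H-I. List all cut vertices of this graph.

Removing H increases the component count from 1 to 2, so H is a cut vertex.
By contrast removing A leaves 1 component; it is not a cut vertex. No other vertex is a cut vertex either.

H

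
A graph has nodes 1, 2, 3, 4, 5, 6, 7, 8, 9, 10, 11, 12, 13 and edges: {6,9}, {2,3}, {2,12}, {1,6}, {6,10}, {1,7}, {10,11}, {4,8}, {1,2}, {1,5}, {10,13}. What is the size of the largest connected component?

Starting from 4 we can reach 4, 8. That is one component of size 2.
Starting from 1 we can reach 1, 2, 3, 5, 6, 7, 9, 10, 11, 12, 13. That is one component of size 11.
The largest has 11 vertices.

11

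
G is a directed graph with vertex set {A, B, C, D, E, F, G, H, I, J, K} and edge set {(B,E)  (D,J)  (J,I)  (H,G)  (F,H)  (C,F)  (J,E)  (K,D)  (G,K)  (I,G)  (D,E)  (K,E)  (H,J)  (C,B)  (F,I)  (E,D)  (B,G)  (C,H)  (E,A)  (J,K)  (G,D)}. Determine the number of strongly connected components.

6

{D, E, G, I, J, K} are all mutually reachable — one SCC of size 6.
{F} is an SCC by itself.
{C} is an SCC by itself.
{H} is an SCC by itself.
{A} is an SCC by itself.
(and 1 more singleton SCC)
That gives 6 strongly connected components.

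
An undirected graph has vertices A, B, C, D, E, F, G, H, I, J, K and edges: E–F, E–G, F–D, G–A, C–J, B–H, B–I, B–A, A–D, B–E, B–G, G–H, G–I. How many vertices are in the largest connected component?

8

K is isolated — a component by itself.
Starting from C we can reach C, J. That is one component of size 2.
Starting from A we can reach A, B, D, E, F, G, H, I. That is one component of size 8.
The largest has 8 vertices.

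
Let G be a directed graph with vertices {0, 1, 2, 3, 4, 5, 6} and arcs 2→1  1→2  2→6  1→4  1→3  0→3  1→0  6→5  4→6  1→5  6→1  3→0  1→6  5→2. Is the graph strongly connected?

No

There is no directed path from 0 to 2, so the graph is not strongly connected.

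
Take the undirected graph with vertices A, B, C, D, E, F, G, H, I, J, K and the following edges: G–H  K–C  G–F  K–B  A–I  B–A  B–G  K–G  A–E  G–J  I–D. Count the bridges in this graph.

The edges on the cycle K-B-G-K are not bridges since each lies on that cycle.
But removing F–G disconnects F from G; removing E–A disconnects E from A; removing K–C disconnects K from C; removing G–H disconnects G from H — these are bridges.
In total 8 edges are bridges.

8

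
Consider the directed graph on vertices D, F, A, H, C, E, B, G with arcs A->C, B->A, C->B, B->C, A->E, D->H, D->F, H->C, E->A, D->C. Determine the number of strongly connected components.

5

{A, B, C, E} are all mutually reachable — one SCC of size 4.
{D} is an SCC by itself.
{F} is an SCC by itself.
{G} is an SCC by itself.
{H} is an SCC by itself.
That gives 5 strongly connected components.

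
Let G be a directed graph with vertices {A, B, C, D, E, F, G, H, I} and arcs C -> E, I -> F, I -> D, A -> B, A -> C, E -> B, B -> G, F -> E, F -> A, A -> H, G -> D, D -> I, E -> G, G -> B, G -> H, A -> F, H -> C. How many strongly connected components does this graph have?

1

{A, B, C, D, E, F, G, H, I} are all mutually reachable — one SCC of size 9.
That gives 1 strongly connected component.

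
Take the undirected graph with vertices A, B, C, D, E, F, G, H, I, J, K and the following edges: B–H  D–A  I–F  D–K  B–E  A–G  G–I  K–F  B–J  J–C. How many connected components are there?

Starting from B we can reach B, C, E, H, J. That is one component of size 5.
Starting from A we can reach A, D, F, G, I, K. That is one component of size 6.
Total: 2 components.

2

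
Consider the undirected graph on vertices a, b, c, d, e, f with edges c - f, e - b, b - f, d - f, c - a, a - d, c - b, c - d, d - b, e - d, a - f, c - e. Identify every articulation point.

Removing f, for instance, still leaves 1 component. No single vertex removal increases the component count — the graph has no articulation points.

none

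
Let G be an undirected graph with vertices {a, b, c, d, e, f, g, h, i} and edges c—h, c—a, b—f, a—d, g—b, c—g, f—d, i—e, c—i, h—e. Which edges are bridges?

The edges on the cycle c-i-e-h-c are not bridges since each lies on that cycle.
Every edge lies on some cycle, so there are no bridges.

none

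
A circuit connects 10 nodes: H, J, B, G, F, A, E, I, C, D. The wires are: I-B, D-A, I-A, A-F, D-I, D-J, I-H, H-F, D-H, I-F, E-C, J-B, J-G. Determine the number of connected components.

2

Starting from C we can reach C, E. That is one component of size 2.
Starting from A we can reach A, B, D, F, G, H, I, J. That is one component of size 8.
Total: 2 components.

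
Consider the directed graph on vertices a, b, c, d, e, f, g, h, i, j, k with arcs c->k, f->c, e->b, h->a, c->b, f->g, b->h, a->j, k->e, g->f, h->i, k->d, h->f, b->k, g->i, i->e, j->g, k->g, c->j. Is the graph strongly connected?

There is no directed path from d to i, so the graph is not strongly connected.

No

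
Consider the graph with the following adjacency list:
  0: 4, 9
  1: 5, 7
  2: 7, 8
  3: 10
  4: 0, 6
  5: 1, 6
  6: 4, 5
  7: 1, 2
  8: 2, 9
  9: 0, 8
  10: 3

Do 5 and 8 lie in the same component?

Yes

From 5 we can reach 0, 1, 2, 4, 5, 6, 7, 8, 9, which includes 8.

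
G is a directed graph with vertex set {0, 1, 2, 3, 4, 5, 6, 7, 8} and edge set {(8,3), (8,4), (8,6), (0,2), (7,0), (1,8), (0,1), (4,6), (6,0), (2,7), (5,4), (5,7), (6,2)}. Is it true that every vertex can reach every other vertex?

No

There is no directed path from 3 to 7, so the graph is not strongly connected.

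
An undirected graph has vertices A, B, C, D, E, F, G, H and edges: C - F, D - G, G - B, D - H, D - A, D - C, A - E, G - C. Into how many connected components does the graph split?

Starting from A we can reach A, B, C, D, E, F, G, H. That is one component of size 8.
Total: 1 component.

1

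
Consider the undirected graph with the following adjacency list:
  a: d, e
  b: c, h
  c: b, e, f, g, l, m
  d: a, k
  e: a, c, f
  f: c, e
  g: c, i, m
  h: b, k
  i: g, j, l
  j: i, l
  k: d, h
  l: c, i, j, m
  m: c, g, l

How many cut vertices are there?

1

Removing c increases the component count from 1 to 2, so c is a cut vertex.
By contrast removing g leaves 1 component; it is not a cut vertex. No other vertex is a cut vertex either.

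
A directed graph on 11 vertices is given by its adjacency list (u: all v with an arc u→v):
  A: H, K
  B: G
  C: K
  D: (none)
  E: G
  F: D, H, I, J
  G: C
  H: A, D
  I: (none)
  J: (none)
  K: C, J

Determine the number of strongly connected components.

{A, H} are all mutually reachable — one SCC of size 2.
{C, K} are all mutually reachable — one SCC of size 2.
{F} is an SCC by itself.
{D} is an SCC by itself.
{J} is an SCC by itself.
(and 4 more singleton SCCs)
That gives 9 strongly connected components.

9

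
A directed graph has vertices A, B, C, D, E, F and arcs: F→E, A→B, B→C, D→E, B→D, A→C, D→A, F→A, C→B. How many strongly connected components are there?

{A, B, C, D} are all mutually reachable — one SCC of size 4.
{E} is an SCC by itself.
{F} is an SCC by itself.
That gives 3 strongly connected components.

3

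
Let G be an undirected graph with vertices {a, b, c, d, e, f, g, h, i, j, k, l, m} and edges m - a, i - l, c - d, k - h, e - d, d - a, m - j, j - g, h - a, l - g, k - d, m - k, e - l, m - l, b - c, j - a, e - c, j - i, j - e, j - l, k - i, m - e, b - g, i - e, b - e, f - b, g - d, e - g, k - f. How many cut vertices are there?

0

Removing i, for instance, still leaves 1 component. No single vertex removal increases the component count — the graph has no articulation points.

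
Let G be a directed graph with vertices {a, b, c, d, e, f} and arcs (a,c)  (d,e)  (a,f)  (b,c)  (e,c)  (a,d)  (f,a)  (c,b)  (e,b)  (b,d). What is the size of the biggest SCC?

4

{b, c, d, e} are all mutually reachable — one SCC of size 4.
{a, f} are all mutually reachable — one SCC of size 2.
The largest has 4 vertices.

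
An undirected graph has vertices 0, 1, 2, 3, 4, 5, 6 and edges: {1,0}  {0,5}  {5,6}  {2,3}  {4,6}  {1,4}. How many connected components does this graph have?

2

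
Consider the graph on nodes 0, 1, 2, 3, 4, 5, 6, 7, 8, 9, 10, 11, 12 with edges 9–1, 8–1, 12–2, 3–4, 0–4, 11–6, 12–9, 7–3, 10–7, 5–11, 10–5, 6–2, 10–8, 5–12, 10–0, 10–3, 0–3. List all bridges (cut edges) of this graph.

none

The edges on the cycle 10-7-3-10 are not bridges since each lies on that cycle.
Every edge lies on some cycle, so there are no bridges.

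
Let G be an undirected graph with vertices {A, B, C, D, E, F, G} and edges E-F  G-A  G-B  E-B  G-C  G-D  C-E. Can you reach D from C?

From C we can reach A, B, C, D, E, F, G, which includes D.

Yes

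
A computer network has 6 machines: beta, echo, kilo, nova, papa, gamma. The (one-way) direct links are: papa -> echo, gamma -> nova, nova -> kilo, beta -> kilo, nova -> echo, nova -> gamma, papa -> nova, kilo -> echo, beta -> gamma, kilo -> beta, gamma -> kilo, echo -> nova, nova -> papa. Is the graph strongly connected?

Yes

From beta we can reach every vertex (beta, echo, kilo, nova, papa, gamma), and every vertex can reach beta (beta, echo, kilo, nova, papa, gamma). So the whole graph is one strongly connected component.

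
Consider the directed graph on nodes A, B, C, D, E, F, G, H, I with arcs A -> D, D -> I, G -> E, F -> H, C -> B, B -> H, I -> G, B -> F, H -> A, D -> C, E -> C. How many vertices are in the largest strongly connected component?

{A, B, C, D, E, F, G, H, I} are all mutually reachable — one SCC of size 9.
The largest has 9 vertices.

9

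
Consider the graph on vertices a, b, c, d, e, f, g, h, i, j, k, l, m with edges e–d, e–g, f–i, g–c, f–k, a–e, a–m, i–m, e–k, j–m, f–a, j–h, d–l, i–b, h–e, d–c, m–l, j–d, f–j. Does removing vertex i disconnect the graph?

Yes

Deleting i raises the number of components from 1 to 2, so i is a cut vertex.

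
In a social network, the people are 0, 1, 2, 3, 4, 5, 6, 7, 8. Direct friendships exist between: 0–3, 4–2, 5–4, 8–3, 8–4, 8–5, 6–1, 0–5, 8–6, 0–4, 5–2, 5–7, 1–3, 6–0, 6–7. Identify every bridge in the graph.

none

The edges on the cycle 8-6-0-4-5-8 are not bridges since each lies on that cycle.
Every edge lies on some cycle, so there are no bridges.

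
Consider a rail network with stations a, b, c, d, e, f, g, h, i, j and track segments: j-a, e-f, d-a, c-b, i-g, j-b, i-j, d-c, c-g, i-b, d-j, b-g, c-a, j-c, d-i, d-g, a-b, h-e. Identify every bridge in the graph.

e-f, e-h

The edges on the cycle d-i-g-c-d are not bridges since each lies on that cycle.
But removing e-f disconnects e from f; removing e-h disconnects e from h — these are bridges.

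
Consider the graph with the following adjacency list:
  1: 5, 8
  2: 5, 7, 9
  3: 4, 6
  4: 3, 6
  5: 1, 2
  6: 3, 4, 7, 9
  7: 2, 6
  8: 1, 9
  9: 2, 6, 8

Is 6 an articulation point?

Deleting 6 raises the number of components from 1 to 2, so 6 is a cut vertex.

Yes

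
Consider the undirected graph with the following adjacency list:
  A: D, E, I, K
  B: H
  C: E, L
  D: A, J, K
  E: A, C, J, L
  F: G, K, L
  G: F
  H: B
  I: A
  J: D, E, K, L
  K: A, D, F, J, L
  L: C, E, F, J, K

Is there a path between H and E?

The component containing H is {B, H}, and E is not in it.

No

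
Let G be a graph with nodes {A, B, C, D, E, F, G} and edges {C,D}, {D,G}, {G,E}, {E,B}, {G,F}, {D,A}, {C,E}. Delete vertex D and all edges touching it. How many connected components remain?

2

With D gone, the remaining components are: {A}; {B, C, E, F, G}.
That is 2 components.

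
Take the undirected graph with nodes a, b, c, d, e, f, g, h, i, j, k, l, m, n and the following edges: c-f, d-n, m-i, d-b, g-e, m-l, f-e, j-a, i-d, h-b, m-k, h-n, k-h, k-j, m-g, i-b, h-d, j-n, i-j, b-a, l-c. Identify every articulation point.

Removing m increases the component count from 1 to 2, so m is a cut vertex.
By contrast removing h leaves 1 component; it is not a cut vertex. No other vertex is a cut vertex either.

m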